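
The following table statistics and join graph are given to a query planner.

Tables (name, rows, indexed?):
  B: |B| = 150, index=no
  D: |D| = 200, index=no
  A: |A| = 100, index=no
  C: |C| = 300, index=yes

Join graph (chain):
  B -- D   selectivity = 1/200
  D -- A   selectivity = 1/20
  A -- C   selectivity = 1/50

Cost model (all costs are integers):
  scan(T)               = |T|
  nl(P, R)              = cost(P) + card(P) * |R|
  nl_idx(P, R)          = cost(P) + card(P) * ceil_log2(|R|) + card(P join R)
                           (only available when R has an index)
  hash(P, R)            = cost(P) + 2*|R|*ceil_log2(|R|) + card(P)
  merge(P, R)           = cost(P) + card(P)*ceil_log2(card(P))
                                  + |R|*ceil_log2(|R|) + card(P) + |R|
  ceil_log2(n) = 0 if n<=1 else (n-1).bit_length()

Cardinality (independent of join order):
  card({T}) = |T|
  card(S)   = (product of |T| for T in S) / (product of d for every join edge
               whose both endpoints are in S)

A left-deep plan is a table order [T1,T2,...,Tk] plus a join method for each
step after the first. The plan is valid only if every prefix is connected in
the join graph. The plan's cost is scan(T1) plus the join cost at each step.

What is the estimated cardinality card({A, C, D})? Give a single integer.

Tables in S: A(100), C(300), D(200)
Edges inside S: D-A(d=20), A-C(d=50)
numerator = 100 * 300 * 200 = 6000000
denominator = 20 * 50 = 1000
card(S) = 6000000 / 1000 = 6000

6000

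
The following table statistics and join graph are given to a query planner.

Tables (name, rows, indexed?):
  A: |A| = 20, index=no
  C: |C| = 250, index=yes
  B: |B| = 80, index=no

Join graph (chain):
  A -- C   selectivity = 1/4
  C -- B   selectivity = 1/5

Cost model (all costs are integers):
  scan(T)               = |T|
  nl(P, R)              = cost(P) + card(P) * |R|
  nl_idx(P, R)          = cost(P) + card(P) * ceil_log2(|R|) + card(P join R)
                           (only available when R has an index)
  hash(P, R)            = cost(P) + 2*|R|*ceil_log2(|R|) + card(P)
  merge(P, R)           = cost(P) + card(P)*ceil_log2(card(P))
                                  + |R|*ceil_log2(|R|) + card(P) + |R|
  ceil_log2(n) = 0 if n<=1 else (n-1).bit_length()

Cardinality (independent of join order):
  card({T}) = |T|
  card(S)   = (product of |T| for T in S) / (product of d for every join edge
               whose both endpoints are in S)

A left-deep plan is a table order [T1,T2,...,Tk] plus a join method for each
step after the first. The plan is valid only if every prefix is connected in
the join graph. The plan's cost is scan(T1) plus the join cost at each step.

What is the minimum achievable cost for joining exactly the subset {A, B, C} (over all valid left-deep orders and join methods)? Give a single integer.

3070

Selinger DP over subsets of {A,B,C}:
  {A}: scan cost=20, card=20
  {C}: scan cost=250, card=250
  {B}: scan cost=80, card=80
  {AC}: card=1250; try (A,hash)→700, (C,nl_idx)→1430, (C,merge)→2390, (A,merge)→2620, (C,hash)→4040, (C,nl)→5020 …(+1); best=700 via (A,hash)
  {BC}: card=4000; try (B,hash)→1620, (C,merge)→2970, (B,merge)→3140, (C,hash)→4160, (C,nl_idx)→4720, (C,nl)→20080 …(+1); best=1620 via (B,hash)
  {ABC}: card=20000; try (B,hash)→3070, (A,hash)→5820, (B,merge)→16340, (A,merge)→53740, (A,nl)→81620, (B,nl)→100700; best=3070 via (B,hash)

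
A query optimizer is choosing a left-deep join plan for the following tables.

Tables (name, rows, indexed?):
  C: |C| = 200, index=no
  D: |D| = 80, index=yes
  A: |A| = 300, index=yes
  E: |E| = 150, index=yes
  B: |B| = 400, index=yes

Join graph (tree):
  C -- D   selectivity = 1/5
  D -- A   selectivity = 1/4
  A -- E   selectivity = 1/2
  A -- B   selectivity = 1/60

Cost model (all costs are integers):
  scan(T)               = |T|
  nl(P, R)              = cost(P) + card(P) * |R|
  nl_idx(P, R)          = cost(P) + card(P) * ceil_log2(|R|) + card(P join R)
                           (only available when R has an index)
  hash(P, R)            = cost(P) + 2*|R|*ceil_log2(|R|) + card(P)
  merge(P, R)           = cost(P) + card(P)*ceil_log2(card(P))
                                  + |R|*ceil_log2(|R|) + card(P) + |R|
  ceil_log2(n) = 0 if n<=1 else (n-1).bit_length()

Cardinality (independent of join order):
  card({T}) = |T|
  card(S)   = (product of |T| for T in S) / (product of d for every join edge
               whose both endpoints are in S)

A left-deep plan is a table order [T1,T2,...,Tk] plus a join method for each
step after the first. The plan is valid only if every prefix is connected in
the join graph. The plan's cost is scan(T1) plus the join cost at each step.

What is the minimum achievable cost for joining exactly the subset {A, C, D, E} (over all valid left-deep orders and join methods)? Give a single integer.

Selinger DP over subsets of {A,C,D,E}:
  {C}: scan cost=200, card=200
  {D}: scan cost=80, card=80
  {A}: scan cost=300, card=300
  {E}: scan cost=150, card=150
  {CD}: card=3200; try (D,hash)→1520, (C,merge)→2520, (D,merge)→2640, (C,hash)→3360, (D,nl_idx)→4800, (C,nl)→16080 …(+1); best=1520 via (D,hash)
  {AD}: card=6000; try (D,hash)→1720, (A,merge)→3720, (D,merge)→3940, (A,hash)→5560, (A,nl_idx)→6800, (D,nl_idx)→8400 …(+2); best=1720 via (D,hash)
  {AE}: card=22500; try (E,hash)→3000, (A,merge)→4500, (E,merge)→4650, (A,hash)→5700, (A,nl_idx)→24000, (E,nl_idx)→25200 …(+2); best=3000 via (E,hash)
  {ACD}: card=240000; try (A,hash)→10120, (C,hash)→10920, (A,merge)→46120, (C,merge)→87520, (A,nl_idx)→270320, (A,nl)→961520 …(+1); best=10120 via (A,hash)
  {ADE}: card=450000; try (E,hash)→10120, (D,hash)→26620, (E,merge)→87070, (D,merge)→363640, (E,nl_idx)→499720, (D,nl_idx)→610500 …(+2); best=10120 via (E,hash)
  {ACDE}: card=18000000; try (E,hash)→252520, (C,hash)→463320, (E,merge)→4571470, (C,merge)→9011920, (E,nl_idx)→19930120, (E,nl)→36010120 …(+1); best=252520 via (E,hash)

252520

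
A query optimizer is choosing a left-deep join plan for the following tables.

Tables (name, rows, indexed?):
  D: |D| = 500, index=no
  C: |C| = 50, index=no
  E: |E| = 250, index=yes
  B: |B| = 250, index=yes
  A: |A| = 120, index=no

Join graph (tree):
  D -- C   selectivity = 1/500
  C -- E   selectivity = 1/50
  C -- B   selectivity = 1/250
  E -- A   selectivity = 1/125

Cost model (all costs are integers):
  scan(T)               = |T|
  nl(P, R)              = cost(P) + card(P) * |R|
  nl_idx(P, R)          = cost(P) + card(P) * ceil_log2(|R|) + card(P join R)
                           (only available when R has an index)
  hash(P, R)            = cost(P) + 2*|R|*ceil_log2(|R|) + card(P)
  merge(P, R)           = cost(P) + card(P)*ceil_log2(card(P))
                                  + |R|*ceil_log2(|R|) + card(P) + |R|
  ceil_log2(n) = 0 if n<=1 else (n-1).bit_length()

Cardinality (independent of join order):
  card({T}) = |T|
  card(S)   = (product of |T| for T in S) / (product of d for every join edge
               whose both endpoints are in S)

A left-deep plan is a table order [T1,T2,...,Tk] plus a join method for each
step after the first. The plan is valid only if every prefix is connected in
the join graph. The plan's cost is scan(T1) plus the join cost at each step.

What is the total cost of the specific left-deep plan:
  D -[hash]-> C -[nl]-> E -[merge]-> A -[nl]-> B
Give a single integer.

77310

step 1: scan D: cost=500, card=500
step 2: join C via hash
    card(P join C) = 500*50/(500) = 50
    cost = 500 + 2*50*6 + 500 = 1600
step 3: join E via nl
    card(P join E) = 50*250/(50) = 250
    cost = 1600 + 50*250 = 14100
step 4: join A via merge
    card(P join A) = 250*120/(125) = 240
    cost = 14100 + 250*8 + 120*7 + 250 + 120 = 17310
step 5: join B via nl
    card(P join B) = 240*250/(250) = 240
    cost = 17310 + 240*250 = 77310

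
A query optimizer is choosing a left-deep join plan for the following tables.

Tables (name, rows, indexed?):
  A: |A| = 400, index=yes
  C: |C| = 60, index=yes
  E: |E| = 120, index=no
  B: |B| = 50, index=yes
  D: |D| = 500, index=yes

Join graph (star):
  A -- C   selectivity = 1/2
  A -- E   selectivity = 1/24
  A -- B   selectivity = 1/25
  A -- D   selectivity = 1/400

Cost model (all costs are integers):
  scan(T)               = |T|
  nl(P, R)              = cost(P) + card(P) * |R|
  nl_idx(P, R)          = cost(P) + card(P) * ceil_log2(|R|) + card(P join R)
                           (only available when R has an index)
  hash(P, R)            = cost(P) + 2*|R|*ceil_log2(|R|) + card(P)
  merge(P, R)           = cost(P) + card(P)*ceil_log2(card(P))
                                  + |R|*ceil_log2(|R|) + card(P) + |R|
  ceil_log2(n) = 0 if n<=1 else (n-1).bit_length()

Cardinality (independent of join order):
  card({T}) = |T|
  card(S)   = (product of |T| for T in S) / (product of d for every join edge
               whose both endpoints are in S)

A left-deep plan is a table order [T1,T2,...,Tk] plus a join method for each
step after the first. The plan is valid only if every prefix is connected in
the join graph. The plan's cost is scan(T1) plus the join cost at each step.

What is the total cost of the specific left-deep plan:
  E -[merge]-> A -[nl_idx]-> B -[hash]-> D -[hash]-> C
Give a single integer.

step 1: scan E: cost=120, card=120
step 2: join A via merge
    card(P join A) = 120*400/(24) = 2000
    cost = 120 + 120*7 + 400*9 + 120 + 400 = 5080
step 3: join B via nl_idx
    card(P join B) = 2000*50/(25) = 4000
    cost = 5080 + 2000*6 + 4000 = 21080
step 4: join D via hash
    card(P join D) = 4000*500/(400) = 5000
    cost = 21080 + 2*500*9 + 4000 = 34080
step 5: join C via hash
    card(P join C) = 5000*60/(2) = 150000
    cost = 34080 + 2*60*6 + 5000 = 39800

39800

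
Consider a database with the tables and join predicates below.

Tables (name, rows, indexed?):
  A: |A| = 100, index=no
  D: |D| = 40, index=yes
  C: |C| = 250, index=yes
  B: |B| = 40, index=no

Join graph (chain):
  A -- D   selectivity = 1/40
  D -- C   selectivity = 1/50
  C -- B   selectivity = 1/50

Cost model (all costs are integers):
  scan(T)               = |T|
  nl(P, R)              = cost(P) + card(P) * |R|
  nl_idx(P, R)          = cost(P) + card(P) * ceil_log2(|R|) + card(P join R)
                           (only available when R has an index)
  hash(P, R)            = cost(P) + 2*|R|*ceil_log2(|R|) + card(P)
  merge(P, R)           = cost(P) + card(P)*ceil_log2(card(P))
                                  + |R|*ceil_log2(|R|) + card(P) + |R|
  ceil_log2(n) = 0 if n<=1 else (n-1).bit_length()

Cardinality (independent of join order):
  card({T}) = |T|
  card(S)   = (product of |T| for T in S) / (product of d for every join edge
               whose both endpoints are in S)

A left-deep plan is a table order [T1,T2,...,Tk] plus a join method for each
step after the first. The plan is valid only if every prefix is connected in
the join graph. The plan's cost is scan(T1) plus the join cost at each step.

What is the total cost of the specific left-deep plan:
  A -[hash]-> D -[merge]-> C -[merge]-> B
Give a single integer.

9010

step 1: scan A: cost=100, card=100
step 2: join D via hash
    card(P join D) = 100*40/(40) = 100
    cost = 100 + 2*40*6 + 100 = 680
step 3: join C via merge
    card(P join C) = 100*250/(50) = 500
    cost = 680 + 100*7 + 250*8 + 100 + 250 = 3730
step 4: join B via merge
    card(P join B) = 500*40/(50) = 400
    cost = 3730 + 500*9 + 40*6 + 500 + 40 = 9010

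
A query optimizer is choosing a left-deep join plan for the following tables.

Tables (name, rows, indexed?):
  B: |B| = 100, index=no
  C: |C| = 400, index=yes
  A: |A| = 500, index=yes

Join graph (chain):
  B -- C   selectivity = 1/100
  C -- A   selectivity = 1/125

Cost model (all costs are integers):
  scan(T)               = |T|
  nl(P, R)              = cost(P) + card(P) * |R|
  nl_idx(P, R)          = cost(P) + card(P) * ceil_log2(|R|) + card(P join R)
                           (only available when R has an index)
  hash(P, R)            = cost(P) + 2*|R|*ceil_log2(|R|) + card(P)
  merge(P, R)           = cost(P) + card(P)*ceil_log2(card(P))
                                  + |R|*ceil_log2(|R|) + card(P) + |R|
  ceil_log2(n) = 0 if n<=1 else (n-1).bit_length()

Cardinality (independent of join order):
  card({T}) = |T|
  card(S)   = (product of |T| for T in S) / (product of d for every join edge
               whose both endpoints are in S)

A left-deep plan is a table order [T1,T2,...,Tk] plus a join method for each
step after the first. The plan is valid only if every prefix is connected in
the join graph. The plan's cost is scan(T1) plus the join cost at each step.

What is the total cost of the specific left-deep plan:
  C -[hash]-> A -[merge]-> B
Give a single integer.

29800

step 1: scan C: cost=400, card=400
step 2: join A via hash
    card(P join A) = 400*500/(125) = 1600
    cost = 400 + 2*500*9 + 400 = 9800
step 3: join B via merge
    card(P join B) = 1600*100/(100) = 1600
    cost = 9800 + 1600*11 + 100*7 + 1600 + 100 = 29800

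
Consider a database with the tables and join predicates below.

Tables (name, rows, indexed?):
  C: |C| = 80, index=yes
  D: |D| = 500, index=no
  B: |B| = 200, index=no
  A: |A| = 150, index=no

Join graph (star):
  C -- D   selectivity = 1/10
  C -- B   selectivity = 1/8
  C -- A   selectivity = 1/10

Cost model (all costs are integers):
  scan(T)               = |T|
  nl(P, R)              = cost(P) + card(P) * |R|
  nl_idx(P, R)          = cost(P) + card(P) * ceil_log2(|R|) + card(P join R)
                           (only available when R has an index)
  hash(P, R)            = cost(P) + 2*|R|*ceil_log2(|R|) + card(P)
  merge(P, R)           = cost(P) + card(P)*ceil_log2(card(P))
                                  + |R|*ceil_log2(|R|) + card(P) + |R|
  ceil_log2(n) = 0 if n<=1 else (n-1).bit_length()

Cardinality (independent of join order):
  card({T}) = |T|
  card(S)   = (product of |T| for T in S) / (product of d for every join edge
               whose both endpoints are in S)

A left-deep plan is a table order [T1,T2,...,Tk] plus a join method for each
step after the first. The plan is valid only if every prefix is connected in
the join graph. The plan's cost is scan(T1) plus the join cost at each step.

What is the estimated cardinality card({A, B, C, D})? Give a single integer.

1500000

Tables in S: A(150), B(200), C(80), D(500)
Edges inside S: C-D(d=10), C-B(d=8), C-A(d=10)
numerator = 150 * 200 * 80 * 500 = 1200000000
denominator = 10 * 8 * 10 = 800
card(S) = 1200000000 / 800 = 1500000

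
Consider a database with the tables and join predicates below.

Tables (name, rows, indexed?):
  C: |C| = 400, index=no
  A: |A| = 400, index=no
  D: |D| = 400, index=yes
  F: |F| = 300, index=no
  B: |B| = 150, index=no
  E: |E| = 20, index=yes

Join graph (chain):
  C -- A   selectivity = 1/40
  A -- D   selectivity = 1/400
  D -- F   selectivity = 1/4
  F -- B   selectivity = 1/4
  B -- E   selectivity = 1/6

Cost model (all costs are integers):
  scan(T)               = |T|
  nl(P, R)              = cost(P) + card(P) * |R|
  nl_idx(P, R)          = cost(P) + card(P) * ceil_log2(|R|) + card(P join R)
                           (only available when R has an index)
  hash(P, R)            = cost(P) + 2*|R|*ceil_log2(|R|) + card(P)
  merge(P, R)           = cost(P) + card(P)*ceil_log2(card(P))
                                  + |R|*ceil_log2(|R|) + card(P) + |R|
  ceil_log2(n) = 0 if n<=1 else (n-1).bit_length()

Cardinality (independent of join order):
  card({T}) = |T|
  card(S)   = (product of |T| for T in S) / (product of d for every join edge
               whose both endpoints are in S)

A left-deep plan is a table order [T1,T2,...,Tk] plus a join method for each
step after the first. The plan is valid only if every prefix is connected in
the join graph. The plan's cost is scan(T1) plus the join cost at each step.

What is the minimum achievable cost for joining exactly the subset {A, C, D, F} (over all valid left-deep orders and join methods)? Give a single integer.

Selinger DP over subsets of {A,C,D,F}:
  {C}: scan cost=400, card=400
  {A}: scan cost=400, card=400
  {D}: scan cost=400, card=400
  {F}: scan cost=300, card=300
  {AC}: card=4000; try (C,hash)→8000, (A,hash)→8000, (C,merge)→8400, (A,merge)→8400, (C,nl)→160400, (A,nl)→160400; best=8000 via (C,hash)
  {AD}: card=400; try (D,nl_idx)→4400, (D,hash)→8000, (A,hash)→8000, (D,merge)→8400, (A,merge)→8400, (D,nl)→160400 …(+1); best=4400 via (D,nl_idx)
  {DF}: card=30000; try (F,hash)→6200, (D,merge)→7300, (F,merge)→7400, (D,hash)→7800, (D,nl_idx)→33000, (D,nl)→120300 …(+1); best=6200 via (F,hash)
  {ACD}: card=4000; try (C,hash)→12000, (C,merge)→12400, (D,hash)→19200, (D,nl_idx)→48000, (D,merge)→64000, (C,nl)→164400 …(+1); best=12000 via (C,hash)
  {ADF}: card=30000; try (F,hash)→10200, (F,merge)→11400, (A,hash)→43400, (F,nl)→124400, (A,merge)→490200, (A,nl)→12006200; best=10200 via (F,hash)
  {ACDF}: card=300000; try (F,hash)→21400, (C,hash)→47400, (F,merge)→67000, (C,merge)→494200, (F,nl)→1212000, (C,nl)→12010200; best=21400 via (F,hash)

21400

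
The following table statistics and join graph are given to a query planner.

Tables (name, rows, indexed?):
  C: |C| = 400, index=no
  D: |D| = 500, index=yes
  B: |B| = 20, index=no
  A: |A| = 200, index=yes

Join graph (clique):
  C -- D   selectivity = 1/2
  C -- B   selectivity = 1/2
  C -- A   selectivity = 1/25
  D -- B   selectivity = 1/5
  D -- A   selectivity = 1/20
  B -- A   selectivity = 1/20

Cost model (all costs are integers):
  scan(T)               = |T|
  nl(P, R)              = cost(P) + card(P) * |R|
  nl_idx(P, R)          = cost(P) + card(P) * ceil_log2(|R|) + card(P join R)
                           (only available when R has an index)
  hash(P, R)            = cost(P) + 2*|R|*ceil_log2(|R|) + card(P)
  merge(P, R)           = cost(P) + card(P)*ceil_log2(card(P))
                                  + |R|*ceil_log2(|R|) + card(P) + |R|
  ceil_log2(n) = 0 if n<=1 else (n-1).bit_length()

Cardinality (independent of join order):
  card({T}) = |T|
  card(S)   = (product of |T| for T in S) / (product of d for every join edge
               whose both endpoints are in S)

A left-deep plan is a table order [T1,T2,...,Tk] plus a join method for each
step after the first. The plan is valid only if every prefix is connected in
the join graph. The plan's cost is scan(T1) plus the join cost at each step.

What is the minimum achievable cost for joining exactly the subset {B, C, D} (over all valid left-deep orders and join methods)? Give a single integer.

Selinger DP over subsets of {B,C,D}:
  {C}: scan cost=400, card=400
  {D}: scan cost=500, card=500
  {B}: scan cost=20, card=20
  {CD}: card=100000; try (C,hash)→8200, (D,merge)→9400, (C,merge)→9500, (D,hash)→9800, (D,nl_idx)→104000, (D,nl)→200400 …(+1); best=8200 via (C,hash)
  {BC}: card=4000; try (B,hash)→1000, (C,merge)→4140, (B,merge)→4520, (C,hash)→7240, (C,nl)→8020, (B,nl)→8400; best=1000 via (B,hash)
  {BD}: card=2000; try (B,hash)→1200, (D,nl_idx)→2200, (D,merge)→5140, (B,merge)→5620, (D,hash)→9040, (D,nl)→10020 …(+1); best=1200 via (B,hash)
  {BCD}: card=200000; try (C,hash)→10400, (D,hash)→14000, (C,merge)→29200, (D,merge)→58000, (B,hash)→108400, (D,nl_idx)→237000 …(+4); best=10400 via (C,hash)

10400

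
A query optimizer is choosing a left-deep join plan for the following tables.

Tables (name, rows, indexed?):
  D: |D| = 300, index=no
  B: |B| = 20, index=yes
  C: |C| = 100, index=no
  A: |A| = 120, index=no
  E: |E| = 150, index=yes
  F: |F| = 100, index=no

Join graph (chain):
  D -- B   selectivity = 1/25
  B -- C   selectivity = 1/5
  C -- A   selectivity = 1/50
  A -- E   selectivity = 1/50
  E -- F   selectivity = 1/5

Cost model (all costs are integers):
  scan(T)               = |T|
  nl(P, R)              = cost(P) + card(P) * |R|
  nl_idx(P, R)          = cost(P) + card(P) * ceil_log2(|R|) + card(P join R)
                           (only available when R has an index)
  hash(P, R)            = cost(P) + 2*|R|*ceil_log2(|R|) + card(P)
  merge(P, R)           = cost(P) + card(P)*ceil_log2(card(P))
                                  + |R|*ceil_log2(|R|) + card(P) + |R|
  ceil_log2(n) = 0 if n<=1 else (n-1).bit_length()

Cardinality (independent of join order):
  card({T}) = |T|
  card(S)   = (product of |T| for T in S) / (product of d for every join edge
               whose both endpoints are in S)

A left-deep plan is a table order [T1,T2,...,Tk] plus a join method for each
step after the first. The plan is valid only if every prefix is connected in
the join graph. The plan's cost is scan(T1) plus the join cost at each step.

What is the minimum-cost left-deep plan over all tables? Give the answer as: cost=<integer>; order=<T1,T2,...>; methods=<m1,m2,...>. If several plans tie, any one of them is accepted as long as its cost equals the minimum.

cost=48360; order=A,E,C,B,D,F; methods=nl_idx,hash,hash,hash,hash

Selinger DP (subsets sized 1..n):
  {D}: scan cost=300, card=300
  {B}: scan cost=20, card=20
  {C}: scan cost=100, card=100
  {A}: scan cost=120, card=120
  {E}: scan cost=150, card=150
  {F}: scan cost=100, card=100
  {BD}: card=240; try (B,hash)→800, (B,nl_idx)→2040, (D,merge)→3140, (B,merge)→3420, (D,hash)→5440, (D,nl)→6020 …(+1); best=800 via (B,hash)
  {BC}: card=400; try (B,hash)→400, (C,merge)→940, (B,nl_idx)→1000, (B,merge)→1020, (C,hash)→1440, (C,nl)→2020 …(+1); best=400 via (B,hash)
  {AC}: card=240; try (C,hash)→1640, (A,merge)→1860, (C,merge)→1880, (A,hash)→1880, (A,nl)→12100, (C,nl)→12120; best=1640 via (C,hash)
  {AE}: card=360; try (E,nl_idx)→1440, (A,hash)→1980, (E,merge)→2430, (A,merge)→2460, (E,hash)→2640, (E,nl)→18120 …(+1); best=1440 via (E,nl_idx)
  {EF}: card=3000; try (F,hash)→1700, (E,merge)→2250, (F,merge)→2300, (E,hash)→2600, (E,nl_idx)→3900, (E,nl)→15100 …(+1); best=1700 via (F,hash)
  {BCD}: card=4800; try (C,hash)→2440, (C,merge)→3760, (D,hash)→6200, (D,merge)→7400, (C,nl)→24800, (D,nl)→120400; best=2440 via (C,hash)
  {ABC}: card=960; try (B,hash)→2080, (A,hash)→2480, (B,nl_idx)→3800, (B,merge)→3920, (A,merge)→5360, (B,nl)→6440 …(+1); best=2080 via (B,hash)
  {ACE}: card=720; try (C,hash)→3200, (E,hash)→4280, (E,nl_idx)→4280, (E,merge)→5150, (C,merge)→5840, (C,nl)→37440 …(+1); best=3200 via (C,hash)
  {AEF}: card=7200; try (F,hash)→3200, (F,merge)→5840, (A,hash)→6380, (F,nl)→37440, (A,merge)→41660, (A,nl)→361700; best=3200 via (F,hash)
  {ABCD}: card=11520; try (D,hash)→8440, (A,hash)→8920, (D,merge)→15640, (A,merge)→70600, (D,nl)→290080, (A,nl)→578440; best=8440 via (D,hash)
  {ABCE}: card=2880; try (B,hash)→4120, (E,hash)→5440, (B,nl_idx)→9680, (B,merge)→11240, (E,nl_idx)→12640, (E,merge)→13990 …(+2); best=4120 via (B,hash)
  {ACEF}: card=14400; try (F,hash)→5320, (C,hash)→11800, (F,merge)→11920, (F,nl)→75200, (C,merge)→104800, (C,nl)→723200; best=5320 via (F,hash)
  {ABCDE}: card=34560; try (D,hash)→12400, (E,hash)→22360, (D,merge)→44560, (E,nl_idx)→135160, (E,merge)→182590, (D,nl)→868120 …(+1); best=12400 via (D,hash)
  {ABCEF}: card=57600; try (F,hash)→8400, (B,hash)→19920, (F,merge)→42360, (B,nl_idx)→134920, (B,merge)→221440, (F,nl)→292120 …(+1); best=8400 via (F,hash)
  {ABCDEF}: card=691200; try (F,hash)→48360, (D,hash)→71400, (F,merge)→600720, (D,merge)→990600, (F,nl)→3468400, (D,nl)→17288400; best=48360 via (F,hash)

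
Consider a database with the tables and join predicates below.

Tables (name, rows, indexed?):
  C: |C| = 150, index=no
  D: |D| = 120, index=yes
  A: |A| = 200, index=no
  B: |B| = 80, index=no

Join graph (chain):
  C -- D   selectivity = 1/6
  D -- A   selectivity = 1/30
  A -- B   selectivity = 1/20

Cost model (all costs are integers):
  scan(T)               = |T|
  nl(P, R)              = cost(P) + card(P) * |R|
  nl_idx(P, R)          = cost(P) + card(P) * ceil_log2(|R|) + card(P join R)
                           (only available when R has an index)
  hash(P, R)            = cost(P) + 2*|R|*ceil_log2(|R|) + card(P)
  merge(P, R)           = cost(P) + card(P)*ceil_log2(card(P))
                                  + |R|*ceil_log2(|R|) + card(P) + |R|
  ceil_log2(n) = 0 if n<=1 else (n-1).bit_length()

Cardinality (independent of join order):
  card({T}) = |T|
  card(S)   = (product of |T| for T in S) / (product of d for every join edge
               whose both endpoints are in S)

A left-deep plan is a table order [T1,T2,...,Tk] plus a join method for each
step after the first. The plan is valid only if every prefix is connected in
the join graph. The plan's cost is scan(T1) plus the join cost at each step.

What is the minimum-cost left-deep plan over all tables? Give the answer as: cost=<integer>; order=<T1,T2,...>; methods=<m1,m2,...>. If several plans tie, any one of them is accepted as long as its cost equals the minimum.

cost=9600; order=A,B,D,C; methods=hash,hash,hash

Selinger DP (subsets sized 1..n):
  {C}: scan cost=150, card=150
  {D}: scan cost=120, card=120
  {A}: scan cost=200, card=200
  {B}: scan cost=80, card=80
  {CD}: card=3000; try (D,hash)→1980, (C,merge)→2430, (D,merge)→2460, (C,hash)→2640, (D,nl_idx)→4200, (C,nl)→18120 …(+1); best=1980 via (D,hash)
  {AD}: card=800; try (D,hash)→2080, (D,nl_idx)→2400, (A,merge)→2880, (D,merge)→2960, (A,hash)→3440, (A,nl)→24120 …(+1); best=2080 via (D,hash)
  {AB}: card=800; try (B,hash)→1520, (A,merge)→2520, (B,merge)→2640, (A,hash)→3360, (A,nl)→16080, (B,nl)→16200; best=1520 via (B,hash)
  {ACD}: card=20000; try (C,hash)→5280, (A,hash)→8180, (C,merge)→12230, (A,merge)→42780, (C,nl)→122080, (A,nl)→601980; best=5280 via (C,hash)
  {ABD}: card=3200; try (D,hash)→4000, (B,hash)→4000, (D,nl_idx)→10320, (D,merge)→11280, (B,merge)→11520, (B,nl)→66080 …(+1); best=4000 via (D,hash)
  {ABCD}: card=80000; try (C,hash)→9600, (B,hash)→26400, (C,merge)→46950, (B,merge)→325920, (C,nl)→484000, (B,nl)→1605280; best=9600 via (C,hash)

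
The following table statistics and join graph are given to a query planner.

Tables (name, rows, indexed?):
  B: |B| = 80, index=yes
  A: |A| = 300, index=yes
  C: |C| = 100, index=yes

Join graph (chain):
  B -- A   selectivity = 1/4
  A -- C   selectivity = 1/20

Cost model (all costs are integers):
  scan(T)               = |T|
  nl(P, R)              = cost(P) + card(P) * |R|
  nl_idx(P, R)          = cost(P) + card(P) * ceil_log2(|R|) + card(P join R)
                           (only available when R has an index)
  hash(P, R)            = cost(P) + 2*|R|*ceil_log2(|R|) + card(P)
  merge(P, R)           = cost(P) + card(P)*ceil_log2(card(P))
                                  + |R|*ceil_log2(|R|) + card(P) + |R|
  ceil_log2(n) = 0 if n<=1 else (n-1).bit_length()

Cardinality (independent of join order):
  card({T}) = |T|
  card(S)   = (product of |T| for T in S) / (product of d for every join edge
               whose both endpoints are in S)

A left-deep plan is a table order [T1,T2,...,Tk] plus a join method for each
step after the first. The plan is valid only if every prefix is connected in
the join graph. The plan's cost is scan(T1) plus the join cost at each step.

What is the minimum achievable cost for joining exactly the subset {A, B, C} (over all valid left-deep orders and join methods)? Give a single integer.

4620

Selinger DP over subsets of {A,B,C}:
  {B}: scan cost=80, card=80
  {A}: scan cost=300, card=300
  {C}: scan cost=100, card=100
  {AB}: card=6000; try (B,hash)→1720, (A,merge)→3720, (B,merge)→3940, (A,hash)→5560, (A,nl_idx)→6800, (B,nl_idx)→8400 …(+2); best=1720 via (B,hash)
  {AC}: card=1500; try (C,hash)→2000, (A,nl_idx)→2500, (C,nl_idx)→3900, (A,merge)→3900, (C,merge)→4100, (A,hash)→5600 …(+2); best=2000 via (C,hash)
  {ABC}: card=30000; try (B,hash)→4620, (C,hash)→9120, (B,merge)→20640, (B,nl_idx)→42500, (C,nl_idx)→73720, (C,merge)→86520 …(+2); best=4620 via (B,hash)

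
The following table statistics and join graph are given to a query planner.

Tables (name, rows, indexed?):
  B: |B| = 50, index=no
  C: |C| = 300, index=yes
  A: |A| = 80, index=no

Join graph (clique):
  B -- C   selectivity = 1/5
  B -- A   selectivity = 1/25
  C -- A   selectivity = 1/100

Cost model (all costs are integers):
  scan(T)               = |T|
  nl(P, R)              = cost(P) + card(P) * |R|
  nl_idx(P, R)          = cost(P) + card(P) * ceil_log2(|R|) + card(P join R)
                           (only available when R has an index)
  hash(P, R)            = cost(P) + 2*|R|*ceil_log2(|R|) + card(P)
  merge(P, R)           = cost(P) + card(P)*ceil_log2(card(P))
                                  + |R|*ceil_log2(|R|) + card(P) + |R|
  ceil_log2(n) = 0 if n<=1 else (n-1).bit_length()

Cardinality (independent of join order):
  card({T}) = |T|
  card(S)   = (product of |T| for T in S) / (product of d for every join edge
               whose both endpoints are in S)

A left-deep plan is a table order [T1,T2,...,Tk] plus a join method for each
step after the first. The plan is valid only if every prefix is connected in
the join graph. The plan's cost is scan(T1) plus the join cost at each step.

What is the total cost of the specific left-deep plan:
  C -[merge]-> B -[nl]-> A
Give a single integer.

step 1: scan C: cost=300, card=300
step 2: join B via merge
    card(P join B) = 300*50/(5) = 3000
    cost = 300 + 300*9 + 50*6 + 300 + 50 = 3650
step 3: join A via nl
    card(P join A) = 3000*80/(25*100) = 96
    cost = 3650 + 3000*80 = 243650

243650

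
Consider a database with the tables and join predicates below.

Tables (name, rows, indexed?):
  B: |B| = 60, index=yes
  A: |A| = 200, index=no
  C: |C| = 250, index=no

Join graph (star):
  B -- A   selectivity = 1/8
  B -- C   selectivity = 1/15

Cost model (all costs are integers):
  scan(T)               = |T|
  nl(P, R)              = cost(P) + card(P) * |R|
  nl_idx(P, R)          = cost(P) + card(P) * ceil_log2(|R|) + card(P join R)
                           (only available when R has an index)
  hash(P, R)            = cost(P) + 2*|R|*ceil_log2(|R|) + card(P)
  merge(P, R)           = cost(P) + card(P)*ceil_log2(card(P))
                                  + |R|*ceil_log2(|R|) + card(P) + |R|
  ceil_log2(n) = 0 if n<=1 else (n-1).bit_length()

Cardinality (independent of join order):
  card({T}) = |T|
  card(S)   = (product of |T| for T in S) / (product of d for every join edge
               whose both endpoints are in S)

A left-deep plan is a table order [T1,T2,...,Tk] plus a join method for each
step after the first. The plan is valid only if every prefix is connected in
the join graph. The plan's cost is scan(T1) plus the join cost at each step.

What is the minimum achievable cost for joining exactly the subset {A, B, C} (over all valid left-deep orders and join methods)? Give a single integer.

Selinger DP over subsets of {A,B,C}:
  {B}: scan cost=60, card=60
  {A}: scan cost=200, card=200
  {C}: scan cost=250, card=250
  {AB}: card=1500; try (B,hash)→1120, (A,merge)→2280, (B,merge)→2420, (B,nl_idx)→2900, (A,hash)→3320, (A,nl)→12060 …(+1); best=1120 via (B,hash)
  {BC}: card=1000; try (B,hash)→1220, (C,merge)→2730, (B,nl_idx)→2750, (B,merge)→2920, (C,hash)→4120, (C,nl)→15060 …(+1); best=1220 via (B,hash)
  {ABC}: card=25000; try (A,hash)→5420, (C,hash)→6620, (A,merge)→14020, (C,merge)→21370, (A,nl)→201220, (C,nl)→376120; best=5420 via (A,hash)

5420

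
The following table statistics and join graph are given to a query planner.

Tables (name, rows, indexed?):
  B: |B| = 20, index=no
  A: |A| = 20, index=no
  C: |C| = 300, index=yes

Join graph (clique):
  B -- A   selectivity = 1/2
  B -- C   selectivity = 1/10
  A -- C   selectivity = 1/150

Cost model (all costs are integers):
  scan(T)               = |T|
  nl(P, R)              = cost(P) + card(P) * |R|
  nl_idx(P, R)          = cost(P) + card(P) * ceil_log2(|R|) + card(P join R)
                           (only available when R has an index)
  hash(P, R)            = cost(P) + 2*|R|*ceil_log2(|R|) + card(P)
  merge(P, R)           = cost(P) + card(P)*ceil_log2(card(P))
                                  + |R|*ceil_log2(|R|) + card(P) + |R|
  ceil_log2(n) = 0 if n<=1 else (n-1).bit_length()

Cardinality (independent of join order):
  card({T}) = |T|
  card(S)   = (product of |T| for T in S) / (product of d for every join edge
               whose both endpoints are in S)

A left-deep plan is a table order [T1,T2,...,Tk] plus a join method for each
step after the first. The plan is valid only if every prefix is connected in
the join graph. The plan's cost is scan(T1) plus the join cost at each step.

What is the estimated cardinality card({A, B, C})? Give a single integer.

40

Tables in S: A(20), B(20), C(300)
Edges inside S: B-A(d=2), B-C(d=10), A-C(d=150)
numerator = 20 * 20 * 300 = 120000
denominator = 2 * 10 * 150 = 3000
card(S) = 120000 / 3000 = 40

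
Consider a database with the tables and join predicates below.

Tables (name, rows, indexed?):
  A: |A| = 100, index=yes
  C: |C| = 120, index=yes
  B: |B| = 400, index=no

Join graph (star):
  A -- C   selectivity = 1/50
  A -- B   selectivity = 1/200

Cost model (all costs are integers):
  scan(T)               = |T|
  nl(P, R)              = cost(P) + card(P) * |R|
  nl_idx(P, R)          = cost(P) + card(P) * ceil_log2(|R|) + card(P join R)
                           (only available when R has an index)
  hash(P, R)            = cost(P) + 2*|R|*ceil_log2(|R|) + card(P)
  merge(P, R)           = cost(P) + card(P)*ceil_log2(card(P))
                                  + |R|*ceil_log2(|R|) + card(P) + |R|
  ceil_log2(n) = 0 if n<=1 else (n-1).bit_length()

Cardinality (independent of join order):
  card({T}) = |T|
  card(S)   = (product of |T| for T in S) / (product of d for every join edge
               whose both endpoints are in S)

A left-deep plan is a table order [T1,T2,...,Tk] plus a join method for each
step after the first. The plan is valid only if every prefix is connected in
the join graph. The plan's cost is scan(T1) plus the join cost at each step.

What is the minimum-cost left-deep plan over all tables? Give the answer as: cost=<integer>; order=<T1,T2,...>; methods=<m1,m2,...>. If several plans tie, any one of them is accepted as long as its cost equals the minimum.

Selinger DP (subsets sized 1..n):
  {A}: scan cost=100, card=100
  {C}: scan cost=120, card=120
  {B}: scan cost=400, card=400
  {AC}: card=240; try (C,nl_idx)→1040, (A,nl_idx)→1200, (A,hash)→1640, (C,merge)→1860, (C,hash)→1880, (A,merge)→1880 …(+2); best=1040 via (C,nl_idx)
  {AB}: card=200; try (A,hash)→2200, (A,nl_idx)→3400, (B,merge)→4900, (A,merge)→5200, (B,hash)→7400, (B,nl)→40100 …(+1); best=2200 via (A,hash)
  {ABC}: card=480; try (C,hash)→4080, (C,nl_idx)→4080, (C,merge)→4960, (B,merge)→7200, (B,hash)→8480, (C,nl)→26200 …(+1); best=4080 via (C,hash)

cost=4080; order=B,A,C; methods=hash,hash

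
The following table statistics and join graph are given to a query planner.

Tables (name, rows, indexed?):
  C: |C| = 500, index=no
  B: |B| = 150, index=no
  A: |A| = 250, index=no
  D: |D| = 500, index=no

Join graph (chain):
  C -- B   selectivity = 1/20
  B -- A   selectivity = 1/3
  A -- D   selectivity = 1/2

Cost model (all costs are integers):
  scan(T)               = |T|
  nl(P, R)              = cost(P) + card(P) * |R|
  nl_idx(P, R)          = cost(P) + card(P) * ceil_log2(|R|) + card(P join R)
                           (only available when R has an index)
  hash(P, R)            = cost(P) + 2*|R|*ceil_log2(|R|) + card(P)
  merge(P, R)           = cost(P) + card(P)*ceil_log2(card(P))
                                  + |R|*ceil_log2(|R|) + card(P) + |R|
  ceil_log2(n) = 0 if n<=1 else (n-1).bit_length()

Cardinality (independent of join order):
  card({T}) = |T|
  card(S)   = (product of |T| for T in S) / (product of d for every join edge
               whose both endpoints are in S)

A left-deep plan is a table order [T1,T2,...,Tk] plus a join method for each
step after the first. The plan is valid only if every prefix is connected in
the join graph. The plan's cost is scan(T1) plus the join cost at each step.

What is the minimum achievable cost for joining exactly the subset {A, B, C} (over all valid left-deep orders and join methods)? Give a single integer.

Selinger DP over subsets of {A,B,C}:
  {C}: scan cost=500, card=500
  {B}: scan cost=150, card=150
  {A}: scan cost=250, card=250
  {BC}: card=3750; try (B,hash)→3400, (C,merge)→6500, (B,merge)→6850, (C,hash)→9300, (C,nl)→75150, (B,nl)→75500; best=3400 via (B,hash)
  {AB}: card=12500; try (B,hash)→2900, (A,merge)→3750, (B,merge)→3850, (A,hash)→4300, (A,nl)→37650, (B,nl)→37750; best=2900 via (B,hash)
  {ABC}: card=312500; try (A,hash)→11150, (C,hash)→24400, (A,merge)→54400, (C,merge)→195400, (A,nl)→940900, (C,nl)→6252900; best=11150 via (A,hash)

11150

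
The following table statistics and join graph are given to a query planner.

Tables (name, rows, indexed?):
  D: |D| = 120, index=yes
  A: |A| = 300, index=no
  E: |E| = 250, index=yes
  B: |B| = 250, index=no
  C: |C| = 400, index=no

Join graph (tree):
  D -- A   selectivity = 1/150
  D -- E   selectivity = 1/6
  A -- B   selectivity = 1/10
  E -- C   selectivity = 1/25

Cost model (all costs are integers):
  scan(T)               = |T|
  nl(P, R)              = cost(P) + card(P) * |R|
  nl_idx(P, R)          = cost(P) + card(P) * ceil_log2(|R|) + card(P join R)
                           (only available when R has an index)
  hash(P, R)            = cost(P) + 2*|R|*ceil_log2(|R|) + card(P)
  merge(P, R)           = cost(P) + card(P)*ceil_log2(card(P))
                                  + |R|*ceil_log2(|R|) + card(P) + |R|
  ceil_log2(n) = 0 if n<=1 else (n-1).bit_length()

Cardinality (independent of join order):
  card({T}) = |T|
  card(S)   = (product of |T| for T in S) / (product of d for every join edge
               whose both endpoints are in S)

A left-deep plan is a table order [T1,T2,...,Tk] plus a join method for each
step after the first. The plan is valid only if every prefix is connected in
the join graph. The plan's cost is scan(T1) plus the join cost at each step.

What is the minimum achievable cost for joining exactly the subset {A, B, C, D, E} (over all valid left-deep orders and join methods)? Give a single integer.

187720

Selinger DP over subsets of {A,B,C,D,E}:
  {D}: scan cost=120, card=120
  {A}: scan cost=300, card=300
  {E}: scan cost=250, card=250
  {B}: scan cost=250, card=250
  {C}: scan cost=400, card=400
  {AD}: card=240; try (D,hash)→2280, (D,nl_idx)→2640, (A,merge)→4080, (D,merge)→4260, (A,hash)→5640, (A,nl)→36120 …(+1); best=2280 via (D,hash)
  {DE}: card=5000; try (D,hash)→2180, (E,merge)→3330, (D,merge)→3460, (E,hash)→4240, (E,nl_idx)→6080, (D,nl_idx)→7000 …(+2); best=2180 via (D,hash)
  {AB}: card=7500; try (B,hash)→4600, (A,merge)→5500, (B,merge)→5550, (A,hash)→5900, (A,nl)→75250, (B,nl)→75300; best=4600 via (B,hash)
  {CE}: card=4000; try (E,hash)→4800, (C,merge)→6500, (E,merge)→6650, (E,nl_idx)→7600, (C,hash)→7700, (C,nl)→100250 …(+1); best=4800 via (E,hash)
  {ADE}: card=10000; try (E,hash)→6520, (E,merge)→6690, (A,hash)→12580, (E,nl_idx)→14200, (E,nl)→62280, (A,merge)→75180 …(+1); best=6520 via (E,hash)
  {ABD}: card=6000; try (B,hash)→6520, (B,merge)→6690, (D,hash)→13780, (B,nl)→62280, (D,nl_idx)→63100, (D,merge)→110560 …(+1); best=6520 via (B,hash)
  {CDE}: card=80000; try (D,hash)→10480, (C,hash)→14380, (D,merge)→57760, (C,merge)→76180, (D,nl_idx)→112800, (D,nl)→484800 …(+1); best=10480 via (D,hash)
  {ABDE}: card=250000; try (E,hash)→16520, (B,hash)→20520, (E,merge)→92770, (B,merge)→158770, (E,nl_idx)→304520, (E,nl)→1506520 …(+1); best=16520 via (E,hash)
  {ACDE}: card=160000; try (C,hash)→23720, (A,hash)→95880, (C,merge)→160520, (A,merge)→1453480, (C,nl)→4006520, (A,nl)→24010480; best=23720 via (C,hash)
  {ABCDE}: card=4000000; try (B,hash)→187720, (C,hash)→273720, (B,merge)→3065970, (C,merge)→4770520, (B,nl)→40023720, (C,nl)→100016520; best=187720 via (B,hash)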